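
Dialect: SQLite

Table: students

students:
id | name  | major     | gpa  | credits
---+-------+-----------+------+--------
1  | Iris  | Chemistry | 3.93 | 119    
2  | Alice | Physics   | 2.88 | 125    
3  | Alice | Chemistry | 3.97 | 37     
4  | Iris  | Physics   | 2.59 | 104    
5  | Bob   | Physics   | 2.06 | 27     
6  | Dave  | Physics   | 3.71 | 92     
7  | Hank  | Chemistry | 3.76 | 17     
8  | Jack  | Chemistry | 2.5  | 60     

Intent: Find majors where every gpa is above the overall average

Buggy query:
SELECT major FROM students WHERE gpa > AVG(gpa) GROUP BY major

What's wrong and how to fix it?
Bug: AVG() is an aggregate; it can't sit directly in WHERE

Fix: Compute the overall average in a scalar subquery and compare each group's MIN against it in HAVING

Corrected query:
SELECT major FROM students GROUP BY major HAVING MIN(gpa) > (SELECT AVG(gpa) FROM students)

Result:
(no rows)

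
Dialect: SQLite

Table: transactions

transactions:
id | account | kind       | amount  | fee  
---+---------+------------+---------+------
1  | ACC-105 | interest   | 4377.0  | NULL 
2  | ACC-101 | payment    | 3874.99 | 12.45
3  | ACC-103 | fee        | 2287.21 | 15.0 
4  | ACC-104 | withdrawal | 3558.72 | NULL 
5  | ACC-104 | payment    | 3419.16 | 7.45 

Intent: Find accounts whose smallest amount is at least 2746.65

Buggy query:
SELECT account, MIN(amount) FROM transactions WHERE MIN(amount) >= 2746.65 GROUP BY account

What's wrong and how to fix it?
Bug: MIN() in WHERE is a misuse of aggregate

Fix: Use HAVING for the per-group MIN condition

Corrected query:
SELECT account, MIN(amount) FROM transactions GROUP BY account HAVING MIN(amount) >= 2746.65

Result:
account | MIN(amount)
--------+------------
ACC-101 | 3874.99    
ACC-104 | 3419.16    
ACC-105 | 4377       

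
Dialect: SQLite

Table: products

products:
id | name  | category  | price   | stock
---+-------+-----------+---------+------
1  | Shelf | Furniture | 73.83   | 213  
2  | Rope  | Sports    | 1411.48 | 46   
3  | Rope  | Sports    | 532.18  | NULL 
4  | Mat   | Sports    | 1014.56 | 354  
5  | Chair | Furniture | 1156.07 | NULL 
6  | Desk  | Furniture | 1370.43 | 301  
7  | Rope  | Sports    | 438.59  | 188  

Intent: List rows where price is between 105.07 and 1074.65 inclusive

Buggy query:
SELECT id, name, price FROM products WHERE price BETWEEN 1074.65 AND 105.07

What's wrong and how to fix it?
Bug: The bounds are reversed; BETWEEN a AND b requires a <= b to match anything

Fix: Swap the bounds so the smaller value comes first

Corrected query:
SELECT id, name, price FROM products WHERE price BETWEEN 105.07 AND 1074.65

Result:
id | name | price  
---+------+--------
3  | Rope | 532.18 
4  | Mat  | 1014.56
7  | Rope | 438.59 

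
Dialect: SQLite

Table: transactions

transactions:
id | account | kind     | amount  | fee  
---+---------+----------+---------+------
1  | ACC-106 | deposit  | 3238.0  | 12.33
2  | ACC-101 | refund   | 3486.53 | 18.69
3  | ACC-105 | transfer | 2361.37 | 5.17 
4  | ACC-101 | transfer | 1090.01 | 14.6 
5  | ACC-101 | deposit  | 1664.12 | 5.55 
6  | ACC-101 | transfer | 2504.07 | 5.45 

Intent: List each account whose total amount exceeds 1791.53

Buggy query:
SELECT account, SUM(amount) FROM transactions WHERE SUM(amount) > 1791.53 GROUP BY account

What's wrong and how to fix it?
Bug: Aggregate functions cannot appear in a WHERE clause

Fix: Move the aggregate condition to a HAVING clause

Corrected query:
SELECT account, SUM(amount) FROM transactions GROUP BY account HAVING SUM(amount) > 1791.53

Result:
account | SUM(amount)
--------+------------
ACC-101 | 8744.73    
ACC-105 | 2361.37    
ACC-106 | 3238       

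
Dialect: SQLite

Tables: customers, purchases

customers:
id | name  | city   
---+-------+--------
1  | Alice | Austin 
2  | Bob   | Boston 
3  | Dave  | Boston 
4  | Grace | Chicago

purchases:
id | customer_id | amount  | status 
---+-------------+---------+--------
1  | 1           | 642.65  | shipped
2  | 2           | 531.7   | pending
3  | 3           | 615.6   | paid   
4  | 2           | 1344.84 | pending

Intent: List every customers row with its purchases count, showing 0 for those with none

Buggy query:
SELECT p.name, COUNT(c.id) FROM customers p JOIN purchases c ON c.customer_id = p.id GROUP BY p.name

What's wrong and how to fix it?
Bug: An inner join excludes parents with zero children

Fix: Switch to LEFT JOIN to retain unmatched parent rows

Corrected query:
SELECT p.name, COUNT(c.id) FROM customers p LEFT JOIN purchases c ON c.customer_id = p.id GROUP BY p.name

Result:
name  | COUNT(c.id)
------+------------
Alice | 1          
Bob   | 2          
Dave  | 1          
Grace | 0          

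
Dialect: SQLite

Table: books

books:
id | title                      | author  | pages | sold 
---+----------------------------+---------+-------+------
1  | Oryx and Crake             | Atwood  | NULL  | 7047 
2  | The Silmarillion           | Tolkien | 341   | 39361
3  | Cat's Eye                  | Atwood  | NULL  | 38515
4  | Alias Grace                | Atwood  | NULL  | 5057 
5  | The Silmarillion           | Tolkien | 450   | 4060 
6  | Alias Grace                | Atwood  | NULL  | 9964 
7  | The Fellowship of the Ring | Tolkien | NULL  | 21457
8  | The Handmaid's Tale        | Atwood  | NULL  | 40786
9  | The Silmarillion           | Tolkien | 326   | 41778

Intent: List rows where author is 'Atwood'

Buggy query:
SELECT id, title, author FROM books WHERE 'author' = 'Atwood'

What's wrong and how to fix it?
Bug: 'author' in single quotes is a string literal, not the column; the comparison is literal-vs-literal and never true

Fix: Remove the quotes around the column name (or use double quotes for an identifier)

Corrected query:
SELECT id, title, author FROM books WHERE author = 'Atwood'

Result:
id | title               | author
---+---------------------+-------
1  | Oryx and Crake      | Atwood
3  | Cat's Eye           | Atwood
4  | Alias Grace         | Atwood
6  | Alias Grace         | Atwood
8  | The Handmaid's Tale | Atwood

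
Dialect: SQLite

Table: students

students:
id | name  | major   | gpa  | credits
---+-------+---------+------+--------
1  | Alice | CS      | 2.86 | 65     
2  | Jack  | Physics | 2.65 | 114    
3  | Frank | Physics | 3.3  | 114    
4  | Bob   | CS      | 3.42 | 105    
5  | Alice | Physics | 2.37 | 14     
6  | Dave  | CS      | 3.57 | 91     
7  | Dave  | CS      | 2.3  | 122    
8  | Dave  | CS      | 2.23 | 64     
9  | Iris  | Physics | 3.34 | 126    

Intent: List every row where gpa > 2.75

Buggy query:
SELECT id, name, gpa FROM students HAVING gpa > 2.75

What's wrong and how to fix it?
Bug: HAVING filters the output of aggregation, but this query has no GROUP BY and no aggregate functions, so SQLite rejects it (HAVING clause on a non-aggregate query); the condition here is per row

Fix: Replace HAVING with WHERE since the condition applies to individual rows

Corrected query:
SELECT id, name, gpa FROM students WHERE gpa > 2.75

Result:
id | name  | gpa 
---+-------+-----
1  | Alice | 2.86
3  | Frank | 3.3 
4  | Bob   | 3.42
6  | Dave  | 3.57
9  | Iris  | 3.34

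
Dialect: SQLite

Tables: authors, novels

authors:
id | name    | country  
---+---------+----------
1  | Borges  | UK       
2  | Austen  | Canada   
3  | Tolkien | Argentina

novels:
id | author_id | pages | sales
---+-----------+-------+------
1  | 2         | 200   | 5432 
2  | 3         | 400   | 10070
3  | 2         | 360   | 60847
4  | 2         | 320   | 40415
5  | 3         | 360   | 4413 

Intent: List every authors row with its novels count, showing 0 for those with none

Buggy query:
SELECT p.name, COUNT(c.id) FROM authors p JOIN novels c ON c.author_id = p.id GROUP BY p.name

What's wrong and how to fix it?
Bug: An inner join excludes parents with zero children

Fix: Use LEFT JOIN so parents without children still appear (COUNT(c.id) gives 0)

Corrected query:
SELECT p.name, COUNT(c.id) FROM authors p LEFT JOIN novels c ON c.author_id = p.id GROUP BY p.name

Result:
name    | COUNT(c.id)
--------+------------
Austen  | 3          
Borges  | 0          
Tolkien | 2          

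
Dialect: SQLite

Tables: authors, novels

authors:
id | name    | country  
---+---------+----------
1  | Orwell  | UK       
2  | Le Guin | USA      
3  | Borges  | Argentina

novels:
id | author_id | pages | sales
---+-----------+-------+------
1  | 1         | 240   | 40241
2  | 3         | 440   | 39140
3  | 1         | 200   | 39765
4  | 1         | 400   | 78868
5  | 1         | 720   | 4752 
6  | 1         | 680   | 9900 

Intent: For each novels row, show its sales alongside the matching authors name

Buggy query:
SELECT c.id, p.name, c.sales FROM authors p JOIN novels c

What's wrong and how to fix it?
Bug: JOIN with no ON clause produces a cartesian product; every novels row pairs with every authors row

Fix: Specify the join condition linking the foreign key to the parent id

Corrected query:
SELECT c.id, p.name, c.sales FROM authors p JOIN novels c ON c.author_id = p.id

Result:
id | name   | sales
---+--------+------
1  | Orwell | 40241
2  | Borges | 39140
3  | Orwell | 39765
4  | Orwell | 78868
5  | Orwell | 4752 
6  | Orwell | 9900 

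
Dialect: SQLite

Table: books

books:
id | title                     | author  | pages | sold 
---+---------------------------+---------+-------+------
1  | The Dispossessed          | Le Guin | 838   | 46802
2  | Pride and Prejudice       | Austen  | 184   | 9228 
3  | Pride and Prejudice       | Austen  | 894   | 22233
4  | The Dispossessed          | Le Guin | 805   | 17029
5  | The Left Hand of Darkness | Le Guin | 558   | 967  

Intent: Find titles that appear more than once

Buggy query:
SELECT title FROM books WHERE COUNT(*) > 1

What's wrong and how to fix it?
Bug: COUNT(*) is an aggregate and cannot be used in WHERE

Fix: Group first, then use HAVING for the count condition

Corrected query:
SELECT title FROM books GROUP BY title HAVING COUNT(*) > 1

Result:
title              
-------------------
Pride and Prejudice
The Dispossessed   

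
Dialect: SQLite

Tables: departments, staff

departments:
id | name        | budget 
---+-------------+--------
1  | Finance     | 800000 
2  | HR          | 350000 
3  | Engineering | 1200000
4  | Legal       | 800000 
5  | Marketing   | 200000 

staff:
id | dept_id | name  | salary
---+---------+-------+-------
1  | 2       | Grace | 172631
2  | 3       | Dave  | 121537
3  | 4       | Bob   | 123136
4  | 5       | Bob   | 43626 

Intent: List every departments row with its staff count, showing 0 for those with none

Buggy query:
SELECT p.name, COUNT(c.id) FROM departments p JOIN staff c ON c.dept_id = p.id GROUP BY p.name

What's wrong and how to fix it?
Bug: An inner join excludes parents with zero children

Fix: Switch to LEFT JOIN to retain unmatched parent rows

Corrected query:
SELECT p.name, COUNT(c.id) FROM departments p LEFT JOIN staff c ON c.dept_id = p.id GROUP BY p.name

Result:
name        | COUNT(c.id)
------------+------------
Engineering | 1          
Finance     | 0          
HR          | 1          
Legal       | 1          
Marketing   | 1          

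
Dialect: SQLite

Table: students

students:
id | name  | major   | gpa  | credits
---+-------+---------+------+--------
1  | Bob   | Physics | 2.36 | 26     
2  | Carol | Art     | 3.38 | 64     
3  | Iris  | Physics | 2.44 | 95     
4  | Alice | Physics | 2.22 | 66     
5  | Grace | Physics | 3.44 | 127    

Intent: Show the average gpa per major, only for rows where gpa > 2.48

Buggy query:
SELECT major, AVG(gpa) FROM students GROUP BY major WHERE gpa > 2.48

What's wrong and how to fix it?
Bug: Row-level WHERE must come before GROUP BY in the clause order

Fix: Move the WHERE clause before GROUP BY

Corrected query:
SELECT major, AVG(gpa) FROM students WHERE gpa > 2.48 GROUP BY major

Result:
major   | AVG(gpa)
--------+---------
Art     | 3.38    
Physics | 3.44    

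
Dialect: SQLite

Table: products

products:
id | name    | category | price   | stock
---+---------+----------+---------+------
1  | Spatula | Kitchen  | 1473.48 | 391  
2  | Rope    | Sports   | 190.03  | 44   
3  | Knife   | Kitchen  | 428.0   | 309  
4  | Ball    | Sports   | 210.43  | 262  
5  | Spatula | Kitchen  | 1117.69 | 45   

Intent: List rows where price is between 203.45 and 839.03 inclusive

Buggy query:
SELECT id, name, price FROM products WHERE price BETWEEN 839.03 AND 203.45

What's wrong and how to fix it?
Bug: The bounds are reversed; BETWEEN a AND b requires a <= b to match anything

Fix: Swap the bounds so the smaller value comes first

Corrected query:
SELECT id, name, price FROM products WHERE price BETWEEN 203.45 AND 839.03

Result:
id | name  | price 
---+-------+-------
3  | Knife | 428   
4  | Ball  | 210.43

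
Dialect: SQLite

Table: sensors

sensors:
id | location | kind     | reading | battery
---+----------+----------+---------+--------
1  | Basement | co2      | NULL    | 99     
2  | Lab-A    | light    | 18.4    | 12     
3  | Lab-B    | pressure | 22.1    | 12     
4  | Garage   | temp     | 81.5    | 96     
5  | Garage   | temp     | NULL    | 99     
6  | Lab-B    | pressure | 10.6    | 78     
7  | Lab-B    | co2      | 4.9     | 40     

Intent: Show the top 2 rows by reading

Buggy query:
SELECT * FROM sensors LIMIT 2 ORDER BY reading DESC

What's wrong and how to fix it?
Bug: ORDER BY cannot follow LIMIT; LIMIT is the final clause

Fix: Sort with ORDER BY, then apply LIMIT

Corrected query:
SELECT * FROM sensors ORDER BY reading DESC LIMIT 2

Result:
id | location | kind     | reading | battery
---+----------+----------+---------+--------
4  | Garage   | temp     | 81.5    | 96     
3  | Lab-B    | pressure | 22.1    | 12     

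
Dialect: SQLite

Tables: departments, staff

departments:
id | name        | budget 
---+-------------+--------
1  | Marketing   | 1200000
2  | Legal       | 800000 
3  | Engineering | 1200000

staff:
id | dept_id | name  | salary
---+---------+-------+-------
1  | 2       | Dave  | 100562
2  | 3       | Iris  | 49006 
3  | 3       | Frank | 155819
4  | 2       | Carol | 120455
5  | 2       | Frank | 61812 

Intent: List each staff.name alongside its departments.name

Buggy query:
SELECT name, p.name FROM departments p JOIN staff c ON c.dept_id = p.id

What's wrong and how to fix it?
Bug: Both tables have a 'name' column; the unqualified reference is ambiguous

Fix: Qualify the column with its table alias (c.name)

Corrected query:
SELECT c.name, p.name FROM departments p JOIN staff c ON c.dept_id = p.id

Result:
name  | name       
------+------------
Dave  | Legal      
Iris  | Engineering
Frank | Engineering
Carol | Legal      
Frank | Legal      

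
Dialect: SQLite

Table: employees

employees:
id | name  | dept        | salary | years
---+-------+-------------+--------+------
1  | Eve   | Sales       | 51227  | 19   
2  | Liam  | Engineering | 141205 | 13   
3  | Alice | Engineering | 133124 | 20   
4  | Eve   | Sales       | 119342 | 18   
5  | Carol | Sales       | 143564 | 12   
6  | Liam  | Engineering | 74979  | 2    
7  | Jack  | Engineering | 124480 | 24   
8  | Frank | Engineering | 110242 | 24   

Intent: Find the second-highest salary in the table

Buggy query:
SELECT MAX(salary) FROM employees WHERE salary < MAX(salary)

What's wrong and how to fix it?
Bug: The inner MAX is an aggregate inside WHERE, which is not allowed

Fix: Compute the overall MAX in a subquery, then take MAX of rows below it

Corrected query:
SELECT MAX(salary) FROM employees WHERE salary < (SELECT MAX(salary) FROM employees)

Result:
MAX(salary)
-----------
141205     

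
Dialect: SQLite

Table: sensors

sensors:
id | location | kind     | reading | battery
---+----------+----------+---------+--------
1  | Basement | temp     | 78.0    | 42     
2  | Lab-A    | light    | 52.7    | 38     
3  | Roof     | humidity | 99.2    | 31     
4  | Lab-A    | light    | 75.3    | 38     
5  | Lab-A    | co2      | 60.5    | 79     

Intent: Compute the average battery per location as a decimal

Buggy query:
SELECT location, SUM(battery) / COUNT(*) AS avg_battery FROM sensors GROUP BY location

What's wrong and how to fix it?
Bug: Both operands are integers, so '/' performs integer division and truncates

Fix: Multiply by 1.0 (or CAST to REAL) to force floating-point division

Corrected query:
SELECT location, SUM(battery) * 1.0 / COUNT(*) AS avg_battery FROM sensors GROUP BY location

Result:
location | avg_battery
---------+------------
Basement | 42         
Lab-A    | 51.666667  
Roof     | 31         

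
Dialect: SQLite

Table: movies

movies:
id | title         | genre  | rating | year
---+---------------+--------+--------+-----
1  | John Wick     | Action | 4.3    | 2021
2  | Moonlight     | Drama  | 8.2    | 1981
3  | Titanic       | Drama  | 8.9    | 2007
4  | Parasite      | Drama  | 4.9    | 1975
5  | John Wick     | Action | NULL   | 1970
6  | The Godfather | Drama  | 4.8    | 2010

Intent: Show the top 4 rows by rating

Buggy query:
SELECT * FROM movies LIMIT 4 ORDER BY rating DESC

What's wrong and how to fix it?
Bug: ORDER BY cannot follow LIMIT; LIMIT is the final clause

Fix: Sort with ORDER BY, then apply LIMIT

Corrected query:
SELECT * FROM movies ORDER BY rating DESC LIMIT 4

Result:
id | title         | genre | rating | year
---+---------------+-------+--------+-----
3  | Titanic       | Drama | 8.9    | 2007
2  | Moonlight     | Drama | 8.2    | 1981
4  | Parasite      | Drama | 4.9    | 1975
6  | The Godfather | Drama | 4.8    | 2010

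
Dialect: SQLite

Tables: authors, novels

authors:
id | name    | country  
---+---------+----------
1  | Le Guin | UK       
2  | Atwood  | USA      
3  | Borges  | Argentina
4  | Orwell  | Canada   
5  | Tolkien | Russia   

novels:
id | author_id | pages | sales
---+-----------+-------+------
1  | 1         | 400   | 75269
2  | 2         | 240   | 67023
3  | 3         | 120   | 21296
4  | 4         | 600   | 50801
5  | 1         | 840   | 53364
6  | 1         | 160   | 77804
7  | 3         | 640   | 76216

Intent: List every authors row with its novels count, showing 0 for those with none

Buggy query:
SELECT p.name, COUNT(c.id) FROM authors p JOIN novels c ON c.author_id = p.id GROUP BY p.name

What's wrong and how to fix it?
Bug: INNER JOIN drops authors rows that have no matching novels rows

Fix: Use LEFT JOIN so parents without children still appear (COUNT(c.id) gives 0)

Corrected query:
SELECT p.name, COUNT(c.id) FROM authors p LEFT JOIN novels c ON c.author_id = p.id GROUP BY p.name

Result:
name    | COUNT(c.id)
--------+------------
Atwood  | 1          
Borges  | 2          
Le Guin | 3          
Orwell  | 1          
Tolkien | 0          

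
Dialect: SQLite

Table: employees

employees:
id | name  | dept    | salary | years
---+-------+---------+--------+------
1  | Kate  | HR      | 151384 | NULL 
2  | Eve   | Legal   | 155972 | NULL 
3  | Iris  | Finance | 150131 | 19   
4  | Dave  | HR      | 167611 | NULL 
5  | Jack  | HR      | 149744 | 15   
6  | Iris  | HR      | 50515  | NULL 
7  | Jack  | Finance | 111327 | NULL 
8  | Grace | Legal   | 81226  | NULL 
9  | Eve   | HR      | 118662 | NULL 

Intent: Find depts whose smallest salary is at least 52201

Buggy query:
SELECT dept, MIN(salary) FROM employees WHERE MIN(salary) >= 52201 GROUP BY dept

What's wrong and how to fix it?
Bug: MIN() in WHERE is a misuse of aggregate

Fix: Replace WHERE with HAVING after the GROUP BY

Corrected query:
SELECT dept, MIN(salary) FROM employees GROUP BY dept HAVING MIN(salary) >= 52201

Result:
dept    | MIN(salary)
--------+------------
Finance | 111327     
Legal   | 81226      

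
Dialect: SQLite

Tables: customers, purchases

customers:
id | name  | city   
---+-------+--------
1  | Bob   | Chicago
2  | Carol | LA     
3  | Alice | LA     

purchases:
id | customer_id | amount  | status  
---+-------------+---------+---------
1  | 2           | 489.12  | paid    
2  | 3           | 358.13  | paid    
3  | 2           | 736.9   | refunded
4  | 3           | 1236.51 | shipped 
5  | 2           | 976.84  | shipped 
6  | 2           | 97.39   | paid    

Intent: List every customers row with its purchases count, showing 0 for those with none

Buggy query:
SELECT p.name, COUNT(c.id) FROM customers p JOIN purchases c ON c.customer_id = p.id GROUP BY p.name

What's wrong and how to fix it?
Bug: An inner join excludes parents with zero children

Fix: Switch to LEFT JOIN to retain unmatched parent rows

Corrected query:
SELECT p.name, COUNT(c.id) FROM customers p LEFT JOIN purchases c ON c.customer_id = p.id GROUP BY p.name

Result:
name  | COUNT(c.id)
------+------------
Alice | 2          
Bob   | 0          
Carol | 4          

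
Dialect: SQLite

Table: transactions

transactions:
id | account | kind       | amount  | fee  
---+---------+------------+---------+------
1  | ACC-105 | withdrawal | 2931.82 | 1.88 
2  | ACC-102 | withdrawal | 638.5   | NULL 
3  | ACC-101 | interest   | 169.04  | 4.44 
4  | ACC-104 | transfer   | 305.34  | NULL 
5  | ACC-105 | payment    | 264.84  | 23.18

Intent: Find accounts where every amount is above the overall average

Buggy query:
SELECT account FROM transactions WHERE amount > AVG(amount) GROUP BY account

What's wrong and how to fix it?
Bug: AVG() is an aggregate; it can't sit directly in WHERE

Fix: Use a subquery for AVG and a HAVING MIN(...) filter so the condition holds for every row in the group

Corrected query:
SELECT account FROM transactions GROUP BY account HAVING MIN(amount) > (SELECT AVG(amount) FROM transactions)

Result:
(no rows)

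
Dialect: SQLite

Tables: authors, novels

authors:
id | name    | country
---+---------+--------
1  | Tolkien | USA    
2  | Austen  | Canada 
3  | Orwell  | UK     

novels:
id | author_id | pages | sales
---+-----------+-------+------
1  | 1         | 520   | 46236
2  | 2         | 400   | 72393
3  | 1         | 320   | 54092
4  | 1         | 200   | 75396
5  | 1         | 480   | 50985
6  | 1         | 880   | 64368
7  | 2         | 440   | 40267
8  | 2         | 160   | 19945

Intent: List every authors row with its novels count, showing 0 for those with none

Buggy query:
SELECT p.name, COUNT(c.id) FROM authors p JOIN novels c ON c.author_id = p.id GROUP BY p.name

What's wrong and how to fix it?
Bug: An inner join excludes parents with zero children

Fix: Use LEFT JOIN so parents without children still appear (COUNT(c.id) gives 0)

Corrected query:
SELECT p.name, COUNT(c.id) FROM authors p LEFT JOIN novels c ON c.author_id = p.id GROUP BY p.name

Result:
name    | COUNT(c.id)
--------+------------
Austen  | 3          
Orwell  | 0          
Tolkien | 5          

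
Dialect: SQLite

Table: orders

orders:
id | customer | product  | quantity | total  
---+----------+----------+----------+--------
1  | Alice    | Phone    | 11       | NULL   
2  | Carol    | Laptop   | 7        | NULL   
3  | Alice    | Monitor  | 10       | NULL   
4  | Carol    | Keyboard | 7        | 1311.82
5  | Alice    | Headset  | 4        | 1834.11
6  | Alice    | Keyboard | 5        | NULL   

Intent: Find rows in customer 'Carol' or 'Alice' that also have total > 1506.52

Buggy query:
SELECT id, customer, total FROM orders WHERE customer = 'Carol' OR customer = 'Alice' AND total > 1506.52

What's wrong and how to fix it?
Bug: Without parentheses, AND is evaluated before OR, so the total filter only applies to the 'Alice' branch

Fix: Add parentheses around the OR so the AND applies to both alternatives

Corrected query:
SELECT id, customer, total FROM orders WHERE (customer = 'Carol' OR customer = 'Alice') AND total > 1506.52

Result:
id | customer | total  
---+----------+--------
5  | Alice    | 1834.11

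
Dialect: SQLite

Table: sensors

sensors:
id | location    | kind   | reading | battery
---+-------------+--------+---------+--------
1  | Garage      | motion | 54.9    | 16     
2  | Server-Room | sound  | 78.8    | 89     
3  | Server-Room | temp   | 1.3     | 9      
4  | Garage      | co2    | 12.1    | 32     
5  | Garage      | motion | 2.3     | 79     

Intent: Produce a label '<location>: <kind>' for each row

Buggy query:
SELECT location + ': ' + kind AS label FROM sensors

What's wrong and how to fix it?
Bug: SQLite uses || for string concatenation; + coerces text to numbers (yielding 0)

Fix: Replace + with || to concatenate text

Corrected query:
SELECT location || ': ' || kind AS label FROM sensors

Result:
label             
------------------
Garage: motion    
Server-Room: sound
Server-Room: temp 
Garage: co2       
Garage: motion    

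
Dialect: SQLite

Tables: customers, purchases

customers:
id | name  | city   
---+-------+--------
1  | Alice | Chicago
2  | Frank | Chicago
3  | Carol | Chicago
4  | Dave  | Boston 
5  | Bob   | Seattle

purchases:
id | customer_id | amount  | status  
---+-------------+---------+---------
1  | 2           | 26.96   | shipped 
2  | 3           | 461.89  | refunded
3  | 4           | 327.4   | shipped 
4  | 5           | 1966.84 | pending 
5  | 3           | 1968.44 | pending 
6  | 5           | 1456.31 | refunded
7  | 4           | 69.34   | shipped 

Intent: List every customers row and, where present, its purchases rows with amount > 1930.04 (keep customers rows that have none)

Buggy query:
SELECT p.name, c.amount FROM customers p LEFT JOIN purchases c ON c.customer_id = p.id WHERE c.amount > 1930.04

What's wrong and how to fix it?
Bug: A WHERE condition on the right-hand table after LEFT JOIN drops unmatched parents

Fix: Put 'c.amount > 1930.04' in the JOIN's ON clause instead of WHERE

Corrected query:
SELECT p.name, c.amount FROM customers p LEFT JOIN purchases c ON c.customer_id = p.id AND c.amount > 1930.04

Result:
name  | amount 
------+--------
Alice | NULL   
Frank | NULL   
Carol | 1968.44
Dave  | NULL   
Bob   | 1966.84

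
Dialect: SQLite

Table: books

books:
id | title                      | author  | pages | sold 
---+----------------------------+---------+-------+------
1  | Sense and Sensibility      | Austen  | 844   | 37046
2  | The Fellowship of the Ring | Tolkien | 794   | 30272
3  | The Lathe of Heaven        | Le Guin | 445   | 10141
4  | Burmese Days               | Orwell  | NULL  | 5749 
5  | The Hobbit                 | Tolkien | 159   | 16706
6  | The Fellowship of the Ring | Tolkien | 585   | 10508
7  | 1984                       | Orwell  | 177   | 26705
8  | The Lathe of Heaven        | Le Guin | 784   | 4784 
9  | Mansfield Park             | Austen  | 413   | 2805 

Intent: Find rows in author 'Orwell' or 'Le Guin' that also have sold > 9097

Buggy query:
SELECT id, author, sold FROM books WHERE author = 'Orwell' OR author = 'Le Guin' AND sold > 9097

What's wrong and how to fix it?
Bug: Without parentheses, AND is evaluated before OR, so the sold filter only applies to the 'Le Guin' branch

Fix: Add parentheses around the OR so the AND applies to both alternatives

Corrected query:
SELECT id, author, sold FROM books WHERE (author = 'Orwell' OR author = 'Le Guin') AND sold > 9097

Result:
id | author  | sold 
---+---------+------
3  | Le Guin | 10141
7  | Orwell  | 26705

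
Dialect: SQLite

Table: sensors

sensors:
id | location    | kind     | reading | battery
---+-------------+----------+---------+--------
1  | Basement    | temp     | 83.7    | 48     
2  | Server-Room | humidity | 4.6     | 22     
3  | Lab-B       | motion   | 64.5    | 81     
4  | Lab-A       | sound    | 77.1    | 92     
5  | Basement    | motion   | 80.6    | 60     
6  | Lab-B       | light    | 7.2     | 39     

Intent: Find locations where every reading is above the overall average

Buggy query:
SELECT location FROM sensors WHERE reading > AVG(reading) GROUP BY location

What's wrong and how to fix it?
Bug: WHERE evaluates per row before aggregation, so AVG() is unavailable

Fix: Compute the overall average in a scalar subquery and compare each group's MIN against it in HAVING

Corrected query:
SELECT location FROM sensors GROUP BY location HAVING MIN(reading) > (SELECT AVG(reading) FROM sensors)

Result:
location
--------
Basement
Lab-A   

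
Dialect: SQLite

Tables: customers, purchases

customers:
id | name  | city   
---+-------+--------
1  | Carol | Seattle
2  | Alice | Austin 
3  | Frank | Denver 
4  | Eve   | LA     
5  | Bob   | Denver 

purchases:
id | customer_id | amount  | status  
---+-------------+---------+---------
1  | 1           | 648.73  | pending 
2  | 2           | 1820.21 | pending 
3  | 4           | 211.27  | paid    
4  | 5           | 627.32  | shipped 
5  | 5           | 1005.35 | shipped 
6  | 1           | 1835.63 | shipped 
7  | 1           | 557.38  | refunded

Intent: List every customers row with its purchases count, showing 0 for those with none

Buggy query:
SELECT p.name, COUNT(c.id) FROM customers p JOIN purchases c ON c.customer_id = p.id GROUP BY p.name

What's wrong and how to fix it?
Bug: An inner join excludes parents with zero children

Fix: Switch to LEFT JOIN to retain unmatched parent rows

Corrected query:
SELECT p.name, COUNT(c.id) FROM customers p LEFT JOIN purchases c ON c.customer_id = p.id GROUP BY p.name

Result:
name  | COUNT(c.id)
------+------------
Alice | 1          
Bob   | 2          
Carol | 3          
Eve   | 1          
Frank | 0          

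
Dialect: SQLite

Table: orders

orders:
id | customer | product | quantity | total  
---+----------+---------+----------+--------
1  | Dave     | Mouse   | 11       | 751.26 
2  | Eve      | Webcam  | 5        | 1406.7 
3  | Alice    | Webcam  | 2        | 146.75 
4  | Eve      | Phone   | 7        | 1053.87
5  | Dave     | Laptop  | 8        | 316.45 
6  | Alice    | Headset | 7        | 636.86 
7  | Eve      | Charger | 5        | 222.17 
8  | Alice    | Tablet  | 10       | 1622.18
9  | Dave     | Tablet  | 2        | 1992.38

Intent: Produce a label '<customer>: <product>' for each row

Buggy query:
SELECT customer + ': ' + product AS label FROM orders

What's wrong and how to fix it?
Bug: SQLite uses || for string concatenation; + coerces text to numbers (yielding 0)

Fix: Use the || operator for string concatenation

Corrected query:
SELECT customer || ': ' || product AS label FROM orders

Result:
label         
--------------
Dave: Mouse   
Eve: Webcam   
Alice: Webcam 
Eve: Phone    
Dave: Laptop  
Alice: Headset
Eve: Charger  
Alice: Tablet 
Dave: Tablet  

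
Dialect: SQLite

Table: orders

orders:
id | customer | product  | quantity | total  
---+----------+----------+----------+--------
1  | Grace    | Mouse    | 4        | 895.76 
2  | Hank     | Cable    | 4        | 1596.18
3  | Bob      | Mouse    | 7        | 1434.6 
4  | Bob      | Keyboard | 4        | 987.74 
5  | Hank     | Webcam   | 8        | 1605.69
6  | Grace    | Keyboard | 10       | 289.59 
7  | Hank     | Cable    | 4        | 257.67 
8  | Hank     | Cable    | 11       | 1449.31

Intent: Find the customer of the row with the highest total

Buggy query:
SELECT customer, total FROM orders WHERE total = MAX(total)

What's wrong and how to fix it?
Bug: MAX(total) is an aggregate and cannot be used directly in WHERE

Fix: Wrap MAX in a scalar subquery so WHERE compares against a single value

Corrected query:
SELECT customer, total FROM orders WHERE total = (SELECT MAX(total) FROM orders)

Result:
customer | total  
---------+--------
Hank     | 1605.69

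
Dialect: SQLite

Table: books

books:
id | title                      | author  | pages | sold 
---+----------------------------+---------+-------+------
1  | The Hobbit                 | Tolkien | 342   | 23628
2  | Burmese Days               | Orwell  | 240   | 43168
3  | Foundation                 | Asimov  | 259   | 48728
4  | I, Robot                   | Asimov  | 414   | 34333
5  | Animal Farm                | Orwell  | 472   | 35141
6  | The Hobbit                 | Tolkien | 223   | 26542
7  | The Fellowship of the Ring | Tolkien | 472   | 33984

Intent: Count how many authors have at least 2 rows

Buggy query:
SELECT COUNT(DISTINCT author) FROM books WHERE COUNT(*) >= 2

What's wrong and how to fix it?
Bug: COUNT(*) cannot appear in WHERE; the per-group count doesn't exist yet

Fix: Use a subquery that GROUPs and filters with HAVING, then count its rows

Corrected query:
SELECT COUNT(*) FROM (SELECT author FROM books GROUP BY author HAVING COUNT(*) >= 2)

Result:
COUNT(*)
--------
3       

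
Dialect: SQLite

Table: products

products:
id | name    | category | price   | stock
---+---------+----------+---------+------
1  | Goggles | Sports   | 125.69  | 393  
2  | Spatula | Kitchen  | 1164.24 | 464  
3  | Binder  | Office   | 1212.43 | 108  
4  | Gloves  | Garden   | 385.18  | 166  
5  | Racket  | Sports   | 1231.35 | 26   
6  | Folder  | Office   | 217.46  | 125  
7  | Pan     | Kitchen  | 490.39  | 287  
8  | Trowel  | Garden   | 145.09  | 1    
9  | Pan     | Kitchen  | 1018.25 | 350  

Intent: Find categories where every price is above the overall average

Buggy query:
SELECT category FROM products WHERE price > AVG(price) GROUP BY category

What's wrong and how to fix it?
Bug: WHERE evaluates per row before aggregation, so AVG() is unavailable

Fix: Compute the overall average in a scalar subquery and compare each group's MIN against it in HAVING

Corrected query:
SELECT category FROM products GROUP BY category HAVING MIN(price) > (SELECT AVG(price) FROM products)

Result:
(no rows)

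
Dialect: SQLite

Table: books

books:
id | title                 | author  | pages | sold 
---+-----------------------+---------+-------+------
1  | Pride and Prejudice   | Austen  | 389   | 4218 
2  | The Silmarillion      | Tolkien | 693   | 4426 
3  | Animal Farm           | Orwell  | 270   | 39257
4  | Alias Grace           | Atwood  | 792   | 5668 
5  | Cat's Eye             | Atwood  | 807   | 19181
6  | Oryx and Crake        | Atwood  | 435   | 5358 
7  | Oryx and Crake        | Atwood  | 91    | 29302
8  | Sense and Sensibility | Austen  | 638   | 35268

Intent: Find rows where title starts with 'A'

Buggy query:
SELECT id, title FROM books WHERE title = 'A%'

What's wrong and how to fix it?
Bug: '=' compares the literal string including the % character; pattern matching needs LIKE

Fix: Replace '=' with LIKE so 'A%' is treated as a pattern

Corrected query:
SELECT id, title FROM books WHERE title LIKE 'A%'

Result:
id | title      
---+------------
3  | Animal Farm
4  | Alias Grace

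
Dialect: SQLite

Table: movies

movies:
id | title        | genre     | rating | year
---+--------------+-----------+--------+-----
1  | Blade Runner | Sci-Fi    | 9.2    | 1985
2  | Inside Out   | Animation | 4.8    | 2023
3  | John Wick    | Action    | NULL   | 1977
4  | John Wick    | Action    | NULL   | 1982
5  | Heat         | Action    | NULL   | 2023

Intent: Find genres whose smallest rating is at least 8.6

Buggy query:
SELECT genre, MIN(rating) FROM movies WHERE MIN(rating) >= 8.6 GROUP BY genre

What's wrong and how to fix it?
Bug: MIN() in WHERE is a misuse of aggregate

Fix: Replace WHERE with HAVING after the GROUP BY

Corrected query:
SELECT genre, MIN(rating) FROM movies GROUP BY genre HAVING MIN(rating) >= 8.6

Result:
genre  | MIN(rating)
-------+------------
Sci-Fi | 9.2        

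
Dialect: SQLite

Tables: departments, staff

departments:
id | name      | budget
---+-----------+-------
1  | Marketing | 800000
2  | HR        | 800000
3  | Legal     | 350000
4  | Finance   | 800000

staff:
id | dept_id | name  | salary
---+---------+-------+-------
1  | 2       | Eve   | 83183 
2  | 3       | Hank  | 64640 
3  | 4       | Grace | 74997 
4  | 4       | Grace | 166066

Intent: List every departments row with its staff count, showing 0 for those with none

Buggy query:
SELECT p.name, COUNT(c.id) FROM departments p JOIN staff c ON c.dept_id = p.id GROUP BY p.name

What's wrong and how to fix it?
Bug: An inner join excludes parents with zero children

Fix: Switch to LEFT JOIN to retain unmatched parent rows

Corrected query:
SELECT p.name, COUNT(c.id) FROM departments p LEFT JOIN staff c ON c.dept_id = p.id GROUP BY p.name

Result:
name      | COUNT(c.id)
----------+------------
Finance   | 2          
HR        | 1          
Legal     | 1          
Marketing | 0          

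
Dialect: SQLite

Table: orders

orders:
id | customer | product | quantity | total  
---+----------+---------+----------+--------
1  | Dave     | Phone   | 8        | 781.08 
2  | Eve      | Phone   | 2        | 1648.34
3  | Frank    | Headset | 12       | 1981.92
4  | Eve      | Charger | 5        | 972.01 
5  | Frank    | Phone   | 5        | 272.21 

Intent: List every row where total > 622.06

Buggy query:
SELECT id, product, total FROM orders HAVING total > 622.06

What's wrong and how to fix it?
Bug: This is a non-aggregate query (no GROUP BY, no aggregates), so in SQLite the HAVING clause is invalid here; a row-level condition belongs in WHERE

Fix: Replace HAVING with WHERE since the condition applies to individual rows

Corrected query:
SELECT id, product, total FROM orders WHERE total > 622.06

Result:
id | product | total  
---+---------+--------
1  | Phone   | 781.08 
2  | Phone   | 1648.34
3  | Headset | 1981.92
4  | Charger | 972.01 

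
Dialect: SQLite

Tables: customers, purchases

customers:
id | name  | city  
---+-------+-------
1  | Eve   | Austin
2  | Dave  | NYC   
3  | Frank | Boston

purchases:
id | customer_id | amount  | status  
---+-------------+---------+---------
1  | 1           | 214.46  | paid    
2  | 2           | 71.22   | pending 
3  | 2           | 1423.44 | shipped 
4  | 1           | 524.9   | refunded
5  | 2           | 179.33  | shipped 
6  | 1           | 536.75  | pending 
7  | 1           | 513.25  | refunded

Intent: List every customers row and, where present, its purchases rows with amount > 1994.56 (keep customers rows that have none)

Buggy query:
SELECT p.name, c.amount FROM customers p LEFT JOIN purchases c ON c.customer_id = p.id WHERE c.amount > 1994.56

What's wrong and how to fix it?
Bug: A WHERE condition on the right-hand table after LEFT JOIN drops unmatched parents

Fix: Put 'c.amount > 1994.56' in the JOIN's ON clause instead of WHERE

Corrected query:
SELECT p.name, c.amount FROM customers p LEFT JOIN purchases c ON c.customer_id = p.id AND c.amount > 1994.56

Result:
name  | amount
------+-------
Eve   | NULL  
Dave  | NULL  
Frank | NULL  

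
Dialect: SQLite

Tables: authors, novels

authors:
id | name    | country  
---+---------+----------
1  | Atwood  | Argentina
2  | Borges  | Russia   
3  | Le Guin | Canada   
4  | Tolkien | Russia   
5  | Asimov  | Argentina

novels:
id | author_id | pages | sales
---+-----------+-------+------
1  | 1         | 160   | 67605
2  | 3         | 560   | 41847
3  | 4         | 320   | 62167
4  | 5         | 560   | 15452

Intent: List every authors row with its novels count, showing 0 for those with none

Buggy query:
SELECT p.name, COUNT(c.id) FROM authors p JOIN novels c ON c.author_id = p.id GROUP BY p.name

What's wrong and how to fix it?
Bug: An inner join excludes parents with zero children

Fix: Switch to LEFT JOIN to retain unmatched parent rows

Corrected query:
SELECT p.name, COUNT(c.id) FROM authors p LEFT JOIN novels c ON c.author_id = p.id GROUP BY p.name

Result:
name    | COUNT(c.id)
--------+------------
Asimov  | 1          
Atwood  | 1          
Borges  | 0          
Le Guin | 1          
Tolkien | 1          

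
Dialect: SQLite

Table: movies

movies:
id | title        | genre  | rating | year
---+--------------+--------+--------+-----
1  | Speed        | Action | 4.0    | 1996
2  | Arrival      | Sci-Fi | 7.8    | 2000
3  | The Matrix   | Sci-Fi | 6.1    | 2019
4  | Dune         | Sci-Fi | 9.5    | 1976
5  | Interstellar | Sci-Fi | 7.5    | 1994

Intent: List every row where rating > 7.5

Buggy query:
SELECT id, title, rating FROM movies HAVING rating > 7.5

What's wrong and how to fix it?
Bug: This is a non-aggregate query (no GROUP BY, no aggregates), so in SQLite the HAVING clause is invalid here; a row-level condition belongs in WHERE

Fix: Replace HAVING with WHERE since the condition applies to individual rows

Corrected query:
SELECT id, title, rating FROM movies WHERE rating > 7.5

Result:
id | title   | rating
---+---------+-------
2  | Arrival | 7.8   
4  | Dune    | 9.5   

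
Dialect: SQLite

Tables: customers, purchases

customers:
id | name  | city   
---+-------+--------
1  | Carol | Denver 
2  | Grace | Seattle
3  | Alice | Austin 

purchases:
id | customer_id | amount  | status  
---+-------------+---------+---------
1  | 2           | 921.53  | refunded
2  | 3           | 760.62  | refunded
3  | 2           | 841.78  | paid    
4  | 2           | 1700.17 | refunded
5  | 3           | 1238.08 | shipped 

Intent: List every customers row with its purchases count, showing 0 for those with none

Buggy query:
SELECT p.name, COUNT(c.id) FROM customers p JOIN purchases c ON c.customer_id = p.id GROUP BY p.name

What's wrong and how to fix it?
Bug: An inner join excludes parents with zero children

Fix: Switch to LEFT JOIN to retain unmatched parent rows

Corrected query:
SELECT p.name, COUNT(c.id) FROM customers p LEFT JOIN purchases c ON c.customer_id = p.id GROUP BY p.name

Result:
name  | COUNT(c.id)
------+------------
Alice | 2          
Carol | 0          
Grace | 3          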